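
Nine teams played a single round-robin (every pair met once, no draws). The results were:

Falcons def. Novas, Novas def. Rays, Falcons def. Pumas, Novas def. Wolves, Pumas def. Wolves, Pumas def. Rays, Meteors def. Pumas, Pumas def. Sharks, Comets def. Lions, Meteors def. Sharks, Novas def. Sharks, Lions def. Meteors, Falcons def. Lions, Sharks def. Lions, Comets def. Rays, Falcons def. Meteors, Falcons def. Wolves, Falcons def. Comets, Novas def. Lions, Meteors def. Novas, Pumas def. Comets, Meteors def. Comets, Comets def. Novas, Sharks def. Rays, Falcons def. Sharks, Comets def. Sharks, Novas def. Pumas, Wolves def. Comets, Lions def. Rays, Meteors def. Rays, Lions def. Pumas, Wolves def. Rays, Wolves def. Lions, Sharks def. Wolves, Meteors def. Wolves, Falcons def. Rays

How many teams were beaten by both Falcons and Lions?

Falcons beat: Wolves, Novas, Comets, Rays, Meteors, Pumas, Sharks, Lions.
Lions beat: Rays, Meteors, Pumas.
Both beat: Rays, Meteors, Pumas — 3.

3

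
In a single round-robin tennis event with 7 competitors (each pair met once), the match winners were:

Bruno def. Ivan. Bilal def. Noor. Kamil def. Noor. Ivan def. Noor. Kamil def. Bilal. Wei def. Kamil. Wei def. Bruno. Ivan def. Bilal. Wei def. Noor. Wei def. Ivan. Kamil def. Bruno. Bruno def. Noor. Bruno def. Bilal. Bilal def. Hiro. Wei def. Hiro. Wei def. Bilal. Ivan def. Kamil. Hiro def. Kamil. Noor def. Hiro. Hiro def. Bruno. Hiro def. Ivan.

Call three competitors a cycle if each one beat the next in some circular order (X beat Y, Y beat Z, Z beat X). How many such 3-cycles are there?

Win totals: Bilal 2, Wei 6, Bruno 3, Hiro 3, Kamil 3, Noor 1, Ivan 3.
A competitor with w wins dominates both others in C(w,2) triples; summing gives 1 + 15 + 3 + 3 + 3 + 0 + 3 = 28 transitive triples.
Total triples C(7,3) = 35, so cyclic triples = 35 − 28 = 7.

7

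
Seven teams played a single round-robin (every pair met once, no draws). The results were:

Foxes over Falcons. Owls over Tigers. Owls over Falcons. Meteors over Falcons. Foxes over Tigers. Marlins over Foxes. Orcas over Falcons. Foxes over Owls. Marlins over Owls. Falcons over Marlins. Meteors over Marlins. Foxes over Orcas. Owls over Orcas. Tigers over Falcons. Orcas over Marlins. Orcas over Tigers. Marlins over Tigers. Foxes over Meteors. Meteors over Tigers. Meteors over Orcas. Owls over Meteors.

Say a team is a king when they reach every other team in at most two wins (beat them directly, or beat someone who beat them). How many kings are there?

Orcas cannot reach Meteors in two steps.
Owls cannot reach Foxes in two steps.
Falcons cannot reach Orcas, Meteors in two steps.
Marlins reaches everyone (king).
Tigers cannot reach Orcas, Owls, Foxes, Meteors in two steps.
Foxes reaches everyone (king).
Meteors reaches everyone (king).
Kings: Marlins, Foxes, Meteors — 3.

3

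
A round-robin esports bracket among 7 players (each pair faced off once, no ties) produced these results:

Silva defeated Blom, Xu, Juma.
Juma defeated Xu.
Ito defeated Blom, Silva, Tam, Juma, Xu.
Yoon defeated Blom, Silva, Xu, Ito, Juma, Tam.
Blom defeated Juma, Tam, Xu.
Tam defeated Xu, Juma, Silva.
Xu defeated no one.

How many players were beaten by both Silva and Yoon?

Silva beat: Juma, Xu, Blom.
Yoon beat: Silva, Tam, Juma, Ito, Xu, Blom.
Both beat: Juma, Xu, Blom — 3.

3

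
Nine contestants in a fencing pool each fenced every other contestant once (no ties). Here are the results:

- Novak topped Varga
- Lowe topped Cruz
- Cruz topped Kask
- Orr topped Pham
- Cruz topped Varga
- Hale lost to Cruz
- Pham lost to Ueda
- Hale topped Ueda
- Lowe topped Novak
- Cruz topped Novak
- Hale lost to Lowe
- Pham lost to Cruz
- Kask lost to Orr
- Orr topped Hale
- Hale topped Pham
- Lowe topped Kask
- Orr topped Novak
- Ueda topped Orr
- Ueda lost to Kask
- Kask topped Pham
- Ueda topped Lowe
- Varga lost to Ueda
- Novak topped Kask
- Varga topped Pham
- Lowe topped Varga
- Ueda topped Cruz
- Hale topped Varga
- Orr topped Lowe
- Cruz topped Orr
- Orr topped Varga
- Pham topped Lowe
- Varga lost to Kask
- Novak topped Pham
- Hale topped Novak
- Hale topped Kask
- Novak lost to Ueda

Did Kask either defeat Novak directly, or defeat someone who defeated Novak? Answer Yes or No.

Yes

Kask did not beat Novak directly.
Kask beat Ueda, Pham, Varga. Of those, Ueda beat Novak.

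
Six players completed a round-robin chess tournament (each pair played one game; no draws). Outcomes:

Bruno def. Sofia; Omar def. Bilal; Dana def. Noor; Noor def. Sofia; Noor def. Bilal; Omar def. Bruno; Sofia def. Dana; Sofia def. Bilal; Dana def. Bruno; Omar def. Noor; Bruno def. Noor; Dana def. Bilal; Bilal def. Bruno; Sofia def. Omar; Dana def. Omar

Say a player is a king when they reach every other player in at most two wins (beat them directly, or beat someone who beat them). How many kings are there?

Bilal cannot reach Dana, Omar in two steps.
Noor reaches everyone (king).
Dana reaches everyone (king).
Omar cannot reach Dana in two steps.
Sofia reaches everyone (king).
Bruno reaches everyone (king).
Kings: Noor, Dana, Sofia, Bruno — 4.

4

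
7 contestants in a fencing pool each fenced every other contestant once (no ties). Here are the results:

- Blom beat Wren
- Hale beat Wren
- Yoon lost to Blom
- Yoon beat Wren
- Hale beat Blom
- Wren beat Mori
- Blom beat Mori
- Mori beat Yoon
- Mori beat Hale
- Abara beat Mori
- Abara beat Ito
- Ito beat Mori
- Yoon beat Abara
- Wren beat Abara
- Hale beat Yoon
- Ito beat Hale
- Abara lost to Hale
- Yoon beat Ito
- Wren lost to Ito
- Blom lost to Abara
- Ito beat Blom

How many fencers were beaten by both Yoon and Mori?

0

Yoon beat: Ito, Wren, Abara.
Mori beat: Yoon, Hale.
No one was beaten by both.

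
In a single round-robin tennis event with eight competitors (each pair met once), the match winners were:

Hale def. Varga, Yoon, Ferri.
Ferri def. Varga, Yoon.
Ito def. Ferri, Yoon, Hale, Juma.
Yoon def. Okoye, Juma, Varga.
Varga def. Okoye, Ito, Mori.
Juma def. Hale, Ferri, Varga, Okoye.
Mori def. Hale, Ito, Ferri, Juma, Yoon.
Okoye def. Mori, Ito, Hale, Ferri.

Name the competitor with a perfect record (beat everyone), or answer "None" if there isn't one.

None

Highest win total is Mori with 5 (out of 7 possible).
Mori lost to Okoye, Varga, so no competitor went undefeated.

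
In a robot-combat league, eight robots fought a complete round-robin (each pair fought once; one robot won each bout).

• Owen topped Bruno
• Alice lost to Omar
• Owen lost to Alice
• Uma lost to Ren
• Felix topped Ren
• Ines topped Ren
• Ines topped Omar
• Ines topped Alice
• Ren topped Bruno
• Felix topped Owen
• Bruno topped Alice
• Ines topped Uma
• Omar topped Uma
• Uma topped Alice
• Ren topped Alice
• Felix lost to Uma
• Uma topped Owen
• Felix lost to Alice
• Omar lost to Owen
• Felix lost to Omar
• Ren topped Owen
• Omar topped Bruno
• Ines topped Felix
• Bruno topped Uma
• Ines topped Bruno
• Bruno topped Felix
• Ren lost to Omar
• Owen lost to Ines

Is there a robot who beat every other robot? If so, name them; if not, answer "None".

Ines has 7 wins out of 7 opponents — a perfect record.

Ines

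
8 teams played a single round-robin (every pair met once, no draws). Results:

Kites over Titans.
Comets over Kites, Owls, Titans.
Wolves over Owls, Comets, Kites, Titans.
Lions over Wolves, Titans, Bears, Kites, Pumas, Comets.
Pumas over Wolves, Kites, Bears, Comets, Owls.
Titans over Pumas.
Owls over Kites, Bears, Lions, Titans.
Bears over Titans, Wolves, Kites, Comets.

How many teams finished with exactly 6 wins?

1

Win totals: Titans 1, Comets 3, Bears 4, Wolves 4, Lions 6, Pumas 5, Owls 4, Kites 1.
Exactly 6: Lions — 1 team.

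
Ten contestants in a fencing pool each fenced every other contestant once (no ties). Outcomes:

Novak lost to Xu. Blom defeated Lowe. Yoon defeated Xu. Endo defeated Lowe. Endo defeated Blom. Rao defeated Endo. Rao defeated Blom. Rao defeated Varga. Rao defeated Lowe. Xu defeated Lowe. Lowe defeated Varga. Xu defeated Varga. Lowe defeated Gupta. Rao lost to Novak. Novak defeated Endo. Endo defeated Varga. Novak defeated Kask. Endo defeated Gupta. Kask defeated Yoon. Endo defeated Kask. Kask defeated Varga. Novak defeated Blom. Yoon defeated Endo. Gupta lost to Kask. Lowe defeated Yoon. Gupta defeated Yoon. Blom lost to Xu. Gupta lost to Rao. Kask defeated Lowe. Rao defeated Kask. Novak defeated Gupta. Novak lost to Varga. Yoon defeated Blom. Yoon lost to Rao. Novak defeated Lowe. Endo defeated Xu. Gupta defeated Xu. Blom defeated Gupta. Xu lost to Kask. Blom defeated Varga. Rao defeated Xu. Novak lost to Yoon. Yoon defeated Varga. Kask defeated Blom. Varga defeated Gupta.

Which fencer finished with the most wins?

Rao

Win totals: Blom 3, Novak 6, Yoon 5, Xu 4, Endo 6, Rao 8, Gupta 2, Lowe 3, Kask 6, Varga 2.
Rao leads with 8 wins (next highest: 6).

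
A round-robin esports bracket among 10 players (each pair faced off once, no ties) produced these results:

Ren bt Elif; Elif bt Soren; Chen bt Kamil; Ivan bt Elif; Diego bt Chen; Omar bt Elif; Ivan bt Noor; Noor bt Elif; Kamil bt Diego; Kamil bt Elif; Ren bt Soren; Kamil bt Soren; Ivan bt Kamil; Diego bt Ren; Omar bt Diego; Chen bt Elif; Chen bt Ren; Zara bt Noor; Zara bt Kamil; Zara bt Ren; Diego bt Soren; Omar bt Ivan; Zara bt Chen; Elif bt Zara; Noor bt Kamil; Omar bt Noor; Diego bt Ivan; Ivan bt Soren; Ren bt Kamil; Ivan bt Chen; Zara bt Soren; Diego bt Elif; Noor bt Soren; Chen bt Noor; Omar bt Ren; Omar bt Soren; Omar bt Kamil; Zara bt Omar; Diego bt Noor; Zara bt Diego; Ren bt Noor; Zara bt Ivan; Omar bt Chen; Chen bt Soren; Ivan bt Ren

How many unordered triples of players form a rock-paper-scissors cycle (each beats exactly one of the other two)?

11

Win totals: Soren 0, Kamil 3, Omar 8, Ren 4, Ivan 6, Chen 5, Zara 8, Noor 3, Diego 6, Elif 2.
A player with w wins dominates both others in C(w,2) triples; summing gives 0 + 3 + 28 + 6 + 15 + 10 + 28 + 3 + 15 + 1 = 109 transitive triples.
Total triples C(10,3) = 120, so cyclic triples = 120 − 109 = 11.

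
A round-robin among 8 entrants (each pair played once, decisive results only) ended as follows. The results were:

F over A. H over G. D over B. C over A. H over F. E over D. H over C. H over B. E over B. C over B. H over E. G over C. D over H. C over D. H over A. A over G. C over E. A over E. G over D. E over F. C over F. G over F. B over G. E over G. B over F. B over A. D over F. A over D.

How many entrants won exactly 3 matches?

Win totals: A 3, B 3, C 5, D 3, E 4, F 1, G 3, H 6.
Exactly 3: A, B, D, G — 4 entrants.

4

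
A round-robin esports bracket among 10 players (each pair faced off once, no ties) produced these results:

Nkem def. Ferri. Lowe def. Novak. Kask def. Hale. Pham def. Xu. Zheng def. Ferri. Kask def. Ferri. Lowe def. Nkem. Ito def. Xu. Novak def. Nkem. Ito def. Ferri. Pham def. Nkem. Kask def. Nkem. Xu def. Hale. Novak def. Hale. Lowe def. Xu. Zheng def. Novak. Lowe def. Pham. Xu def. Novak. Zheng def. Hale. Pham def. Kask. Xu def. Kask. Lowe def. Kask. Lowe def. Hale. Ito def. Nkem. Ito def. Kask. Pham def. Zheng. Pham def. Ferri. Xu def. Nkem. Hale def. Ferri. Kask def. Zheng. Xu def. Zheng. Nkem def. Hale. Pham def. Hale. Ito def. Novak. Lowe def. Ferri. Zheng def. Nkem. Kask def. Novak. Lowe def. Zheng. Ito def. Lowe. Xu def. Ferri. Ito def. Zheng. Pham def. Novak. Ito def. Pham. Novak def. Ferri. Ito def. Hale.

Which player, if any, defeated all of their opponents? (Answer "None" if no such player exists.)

Ito has 9 wins out of 9 opponents — a perfect record.

Ito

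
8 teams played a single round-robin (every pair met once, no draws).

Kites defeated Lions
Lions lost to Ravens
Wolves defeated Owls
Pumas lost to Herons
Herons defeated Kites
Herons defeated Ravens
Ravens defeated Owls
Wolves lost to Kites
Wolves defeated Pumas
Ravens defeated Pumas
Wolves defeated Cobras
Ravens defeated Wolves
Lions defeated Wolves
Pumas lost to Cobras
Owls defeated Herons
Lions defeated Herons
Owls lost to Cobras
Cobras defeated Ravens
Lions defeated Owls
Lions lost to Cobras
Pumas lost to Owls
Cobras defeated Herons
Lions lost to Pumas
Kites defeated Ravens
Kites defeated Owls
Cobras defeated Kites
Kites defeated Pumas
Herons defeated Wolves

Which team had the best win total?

Win totals: Kites 5, Owls 2, Cobras 6, Lions 3, Pumas 1, Ravens 4, Wolves 3, Herons 4.
Cobras leads with 6 wins (next highest: 5).

Cobras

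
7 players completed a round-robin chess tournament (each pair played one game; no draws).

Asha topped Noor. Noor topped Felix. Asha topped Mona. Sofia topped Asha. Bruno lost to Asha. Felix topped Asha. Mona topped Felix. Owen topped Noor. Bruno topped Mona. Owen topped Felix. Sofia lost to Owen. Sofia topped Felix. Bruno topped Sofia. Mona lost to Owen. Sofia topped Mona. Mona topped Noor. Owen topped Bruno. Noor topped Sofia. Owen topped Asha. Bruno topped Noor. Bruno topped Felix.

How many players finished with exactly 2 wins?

2

Win totals: Sofia 3, Owen 6, Felix 1, Mona 2, Asha 3, Noor 2, Bruno 4.
Exactly 2: Mona, Noor — 2 players.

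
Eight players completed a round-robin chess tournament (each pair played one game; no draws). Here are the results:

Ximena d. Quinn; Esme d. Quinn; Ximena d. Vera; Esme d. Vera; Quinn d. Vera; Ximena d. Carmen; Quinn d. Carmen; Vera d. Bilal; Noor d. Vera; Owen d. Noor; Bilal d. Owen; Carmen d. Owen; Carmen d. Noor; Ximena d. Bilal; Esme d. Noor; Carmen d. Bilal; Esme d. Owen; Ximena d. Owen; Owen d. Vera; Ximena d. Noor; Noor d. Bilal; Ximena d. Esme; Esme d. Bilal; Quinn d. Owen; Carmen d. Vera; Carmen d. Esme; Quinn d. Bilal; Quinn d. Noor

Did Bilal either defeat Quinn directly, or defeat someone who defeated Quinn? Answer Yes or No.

No

Bilal did not beat Quinn directly.
Bilal beat Owen, but each of them lost to Quinn. No two-step path.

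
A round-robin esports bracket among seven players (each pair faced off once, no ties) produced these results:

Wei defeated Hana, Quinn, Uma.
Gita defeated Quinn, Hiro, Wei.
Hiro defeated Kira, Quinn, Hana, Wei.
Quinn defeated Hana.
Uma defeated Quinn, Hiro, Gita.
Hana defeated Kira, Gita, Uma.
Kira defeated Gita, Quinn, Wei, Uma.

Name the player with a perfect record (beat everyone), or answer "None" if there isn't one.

Highest win total is Kira with 4 (out of 6 possible).
Kira lost to Hana, Hiro, so no player went undefeated.

None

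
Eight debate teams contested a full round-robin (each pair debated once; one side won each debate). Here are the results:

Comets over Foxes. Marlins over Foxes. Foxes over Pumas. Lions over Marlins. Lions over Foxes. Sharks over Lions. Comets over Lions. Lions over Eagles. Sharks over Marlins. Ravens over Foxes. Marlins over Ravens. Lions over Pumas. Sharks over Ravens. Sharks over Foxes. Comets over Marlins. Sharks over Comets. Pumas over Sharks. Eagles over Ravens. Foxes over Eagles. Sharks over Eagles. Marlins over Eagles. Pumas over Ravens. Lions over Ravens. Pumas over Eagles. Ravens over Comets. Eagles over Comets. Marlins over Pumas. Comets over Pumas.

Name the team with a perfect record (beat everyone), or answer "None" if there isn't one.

Highest win total is Sharks with 6 (out of 7 possible).
Sharks lost to Pumas, so no team went undefeated.

None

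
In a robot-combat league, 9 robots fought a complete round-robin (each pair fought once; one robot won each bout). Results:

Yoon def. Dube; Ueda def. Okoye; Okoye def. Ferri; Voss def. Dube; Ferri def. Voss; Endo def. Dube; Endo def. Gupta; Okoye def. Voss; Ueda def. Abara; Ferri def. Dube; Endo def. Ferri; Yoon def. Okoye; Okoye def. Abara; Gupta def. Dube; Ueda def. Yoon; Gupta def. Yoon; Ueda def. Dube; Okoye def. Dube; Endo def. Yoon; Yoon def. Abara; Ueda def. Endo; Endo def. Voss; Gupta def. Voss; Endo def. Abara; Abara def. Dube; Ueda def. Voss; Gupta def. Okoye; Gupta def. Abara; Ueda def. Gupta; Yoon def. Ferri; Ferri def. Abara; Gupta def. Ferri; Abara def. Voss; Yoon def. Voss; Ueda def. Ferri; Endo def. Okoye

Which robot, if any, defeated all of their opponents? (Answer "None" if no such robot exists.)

Ueda has 8 wins out of 8 opponents — a perfect record.

Ueda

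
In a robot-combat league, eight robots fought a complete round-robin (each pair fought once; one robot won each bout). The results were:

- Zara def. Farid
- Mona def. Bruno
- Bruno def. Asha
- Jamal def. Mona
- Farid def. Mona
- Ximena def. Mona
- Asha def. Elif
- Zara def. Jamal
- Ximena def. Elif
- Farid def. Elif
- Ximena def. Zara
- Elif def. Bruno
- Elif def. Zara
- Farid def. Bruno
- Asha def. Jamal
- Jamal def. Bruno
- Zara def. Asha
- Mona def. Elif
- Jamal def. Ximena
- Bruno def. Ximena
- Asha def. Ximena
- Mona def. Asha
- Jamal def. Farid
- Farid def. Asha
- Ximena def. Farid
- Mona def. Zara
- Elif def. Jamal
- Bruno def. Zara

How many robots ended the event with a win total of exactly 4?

4

Win totals: Asha 3, Bruno 3, Elif 3, Farid 4, Mona 4, Zara 3, Jamal 4, Ximena 4.
Exactly 4: Farid, Mona, Jamal, Ximena — 4 robots.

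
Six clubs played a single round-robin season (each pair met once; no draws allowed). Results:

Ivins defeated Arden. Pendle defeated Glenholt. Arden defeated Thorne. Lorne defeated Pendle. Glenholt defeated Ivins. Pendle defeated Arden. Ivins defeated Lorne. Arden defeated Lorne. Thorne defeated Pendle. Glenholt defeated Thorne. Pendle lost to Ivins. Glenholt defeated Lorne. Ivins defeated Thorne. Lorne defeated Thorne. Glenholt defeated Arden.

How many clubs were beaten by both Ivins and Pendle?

1

Ivins beat: Arden, Thorne, Lorne, Pendle.
Pendle beat: Arden, Glenholt.
Both beat: Arden — 1.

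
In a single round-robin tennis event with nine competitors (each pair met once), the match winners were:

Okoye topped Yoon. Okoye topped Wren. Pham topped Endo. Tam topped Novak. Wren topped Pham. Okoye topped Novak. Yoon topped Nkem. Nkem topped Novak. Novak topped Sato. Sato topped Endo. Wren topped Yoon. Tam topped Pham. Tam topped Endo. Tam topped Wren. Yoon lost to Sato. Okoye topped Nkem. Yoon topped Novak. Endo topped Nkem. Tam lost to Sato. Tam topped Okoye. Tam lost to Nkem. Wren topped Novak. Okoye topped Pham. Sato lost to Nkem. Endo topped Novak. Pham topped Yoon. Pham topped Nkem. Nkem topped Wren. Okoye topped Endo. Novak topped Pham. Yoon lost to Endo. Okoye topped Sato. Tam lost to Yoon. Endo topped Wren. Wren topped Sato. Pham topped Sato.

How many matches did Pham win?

4

Pham's results: beat Yoon, Endo, Nkem, Sato; lost to Wren, Novak, Tam, Okoye.
That is 4 wins.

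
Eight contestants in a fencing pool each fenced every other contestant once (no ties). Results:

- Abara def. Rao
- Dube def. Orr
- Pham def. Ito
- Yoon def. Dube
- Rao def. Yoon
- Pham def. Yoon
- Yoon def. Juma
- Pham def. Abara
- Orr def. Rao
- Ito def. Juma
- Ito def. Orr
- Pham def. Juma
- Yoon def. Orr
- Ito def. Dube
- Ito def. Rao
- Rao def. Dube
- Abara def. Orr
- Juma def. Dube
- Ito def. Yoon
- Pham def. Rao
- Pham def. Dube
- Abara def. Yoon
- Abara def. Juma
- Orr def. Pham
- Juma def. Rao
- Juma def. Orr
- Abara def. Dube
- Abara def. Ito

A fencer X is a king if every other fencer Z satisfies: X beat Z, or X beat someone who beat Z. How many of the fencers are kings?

Juma cannot reach Abara, Ito in two steps.
Dube cannot reach Juma, Abara, Ito, Yoon in two steps.
Abara reaches everyone (king).
Rao cannot reach Abara, Pham, Ito in two steps.
Pham reaches everyone (king).
Orr reaches everyone (king).
Ito cannot reach Abara in two steps.
Yoon cannot reach Abara, Ito in two steps.
Kings: Abara, Pham, Orr — 3.

3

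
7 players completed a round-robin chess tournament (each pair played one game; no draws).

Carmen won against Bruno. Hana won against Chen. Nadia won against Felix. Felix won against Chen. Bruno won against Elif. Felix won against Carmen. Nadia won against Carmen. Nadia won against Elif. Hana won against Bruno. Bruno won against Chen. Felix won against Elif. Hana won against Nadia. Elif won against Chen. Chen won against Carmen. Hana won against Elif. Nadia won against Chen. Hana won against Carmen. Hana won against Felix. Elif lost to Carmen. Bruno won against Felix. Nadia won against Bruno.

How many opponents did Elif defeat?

1

Elif's results: beat Chen; lost to Hana, Bruno, Carmen, Felix, Nadia.
That is 1 win.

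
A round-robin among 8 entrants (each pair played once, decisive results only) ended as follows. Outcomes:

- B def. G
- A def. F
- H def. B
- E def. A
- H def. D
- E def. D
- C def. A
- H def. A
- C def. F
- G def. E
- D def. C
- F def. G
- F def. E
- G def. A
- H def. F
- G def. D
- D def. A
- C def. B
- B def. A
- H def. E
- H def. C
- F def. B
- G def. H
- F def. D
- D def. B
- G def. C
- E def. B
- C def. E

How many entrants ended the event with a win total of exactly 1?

Win totals: A 1, B 2, C 4, D 3, E 3, F 4, G 5, H 6.
Exactly 1: A — 1 entrant.

1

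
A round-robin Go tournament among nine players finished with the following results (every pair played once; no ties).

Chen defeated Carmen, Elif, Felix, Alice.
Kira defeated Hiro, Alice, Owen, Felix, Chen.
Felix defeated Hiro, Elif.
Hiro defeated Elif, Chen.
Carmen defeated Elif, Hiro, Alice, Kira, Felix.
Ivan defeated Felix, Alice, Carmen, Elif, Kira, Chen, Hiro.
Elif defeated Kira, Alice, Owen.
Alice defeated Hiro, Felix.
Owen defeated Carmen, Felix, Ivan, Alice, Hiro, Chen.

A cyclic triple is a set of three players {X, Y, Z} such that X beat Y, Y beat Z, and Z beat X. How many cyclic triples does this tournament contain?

16

Win totals: Carmen 5, Hiro 2, Chen 4, Ivan 7, Owen 6, Felix 2, Elif 3, Alice 2, Kira 5.
A player with w wins dominates both others in C(w,2) triples; summing gives 10 + 1 + 6 + 21 + 15 + 1 + 3 + 1 + 10 = 68 transitive triples.
Total triples C(9,3) = 84, so cyclic triples = 84 − 68 = 16.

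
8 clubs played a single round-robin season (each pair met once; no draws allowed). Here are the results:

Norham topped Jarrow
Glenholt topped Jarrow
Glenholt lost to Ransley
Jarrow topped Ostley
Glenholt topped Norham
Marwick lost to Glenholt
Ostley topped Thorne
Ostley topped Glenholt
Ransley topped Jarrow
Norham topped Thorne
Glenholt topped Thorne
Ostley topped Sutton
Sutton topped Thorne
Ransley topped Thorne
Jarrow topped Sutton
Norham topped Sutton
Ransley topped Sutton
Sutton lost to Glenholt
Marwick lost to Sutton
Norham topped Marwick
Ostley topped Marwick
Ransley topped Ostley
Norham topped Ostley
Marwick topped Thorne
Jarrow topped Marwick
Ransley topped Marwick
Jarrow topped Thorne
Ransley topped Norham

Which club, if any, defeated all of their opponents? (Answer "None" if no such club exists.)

Ransley has 7 wins out of 7 opponents — a perfect record.

Ransley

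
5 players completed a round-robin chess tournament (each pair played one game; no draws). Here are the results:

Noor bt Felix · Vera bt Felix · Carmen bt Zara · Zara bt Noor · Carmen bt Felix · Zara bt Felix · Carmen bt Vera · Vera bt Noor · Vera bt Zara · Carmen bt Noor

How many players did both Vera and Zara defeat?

Vera beat: Zara, Felix, Noor.
Zara beat: Felix, Noor.
Both beat: Felix, Noor — 2.

2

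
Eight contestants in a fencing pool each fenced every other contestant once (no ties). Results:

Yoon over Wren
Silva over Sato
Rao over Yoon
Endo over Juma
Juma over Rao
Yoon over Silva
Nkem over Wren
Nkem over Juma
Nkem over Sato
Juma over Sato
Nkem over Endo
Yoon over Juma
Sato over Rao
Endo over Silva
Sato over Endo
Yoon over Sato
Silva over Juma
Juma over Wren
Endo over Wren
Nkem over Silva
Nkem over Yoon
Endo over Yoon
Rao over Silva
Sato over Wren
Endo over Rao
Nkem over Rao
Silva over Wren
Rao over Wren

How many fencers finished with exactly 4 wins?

Win totals: Wren 0, Sato 3, Endo 5, Silva 3, Nkem 7, Juma 3, Rao 3, Yoon 4.
Exactly 4: Yoon — 1 fencer.

1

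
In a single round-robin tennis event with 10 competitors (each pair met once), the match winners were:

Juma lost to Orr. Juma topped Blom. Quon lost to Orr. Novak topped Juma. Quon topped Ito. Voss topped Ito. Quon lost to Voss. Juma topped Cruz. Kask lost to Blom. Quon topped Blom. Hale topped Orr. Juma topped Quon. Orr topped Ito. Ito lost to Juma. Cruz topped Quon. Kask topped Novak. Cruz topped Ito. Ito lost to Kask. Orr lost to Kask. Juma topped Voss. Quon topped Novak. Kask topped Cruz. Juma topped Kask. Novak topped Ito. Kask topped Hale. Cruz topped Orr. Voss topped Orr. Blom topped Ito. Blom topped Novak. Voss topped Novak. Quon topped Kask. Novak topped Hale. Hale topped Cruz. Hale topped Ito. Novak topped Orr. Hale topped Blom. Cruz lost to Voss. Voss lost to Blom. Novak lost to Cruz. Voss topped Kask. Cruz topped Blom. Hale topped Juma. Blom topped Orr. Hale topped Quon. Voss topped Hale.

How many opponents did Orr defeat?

Orr's results: beat Quon, Ito, Juma; lost to Voss, Blom, Cruz, Novak, Kask, Hale.
That is 3 wins.

3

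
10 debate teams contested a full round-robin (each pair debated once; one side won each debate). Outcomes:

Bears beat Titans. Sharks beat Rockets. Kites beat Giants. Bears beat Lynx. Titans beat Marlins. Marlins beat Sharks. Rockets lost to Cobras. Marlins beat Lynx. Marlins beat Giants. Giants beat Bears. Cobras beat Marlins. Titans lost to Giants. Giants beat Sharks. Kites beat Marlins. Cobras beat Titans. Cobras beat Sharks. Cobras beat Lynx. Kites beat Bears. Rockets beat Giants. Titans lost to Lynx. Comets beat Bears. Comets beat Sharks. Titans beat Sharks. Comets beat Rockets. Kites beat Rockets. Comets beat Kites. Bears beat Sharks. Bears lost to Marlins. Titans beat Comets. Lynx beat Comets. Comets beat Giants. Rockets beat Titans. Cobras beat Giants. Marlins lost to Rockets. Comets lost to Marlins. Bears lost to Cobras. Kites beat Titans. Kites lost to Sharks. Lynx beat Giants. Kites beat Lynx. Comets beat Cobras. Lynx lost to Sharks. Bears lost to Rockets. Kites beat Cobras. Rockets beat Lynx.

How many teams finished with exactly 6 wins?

1

Win totals: Titans 3, Bears 3, Sharks 3, Comets 6, Giants 3, Marlins 5, Lynx 3, Kites 7, Cobras 7, Rockets 5.
Exactly 6: Comets — 1 team.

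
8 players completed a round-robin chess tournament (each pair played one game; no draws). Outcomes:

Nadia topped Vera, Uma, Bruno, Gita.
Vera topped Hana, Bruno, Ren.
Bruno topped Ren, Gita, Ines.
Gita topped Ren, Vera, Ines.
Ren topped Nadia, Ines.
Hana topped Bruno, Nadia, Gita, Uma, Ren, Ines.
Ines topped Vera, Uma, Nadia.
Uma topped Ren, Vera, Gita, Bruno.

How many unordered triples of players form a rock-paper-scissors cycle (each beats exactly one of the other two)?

Win totals: Ren 2, Hana 6, Nadia 4, Gita 3, Ines 3, Bruno 3, Uma 4, Vera 3.
A player with w wins dominates both others in C(w,2) triples; summing gives 1 + 15 + 6 + 3 + 3 + 3 + 6 + 3 = 40 transitive triples.
Total triples C(8,3) = 56, so cyclic triples = 56 − 40 = 16.

16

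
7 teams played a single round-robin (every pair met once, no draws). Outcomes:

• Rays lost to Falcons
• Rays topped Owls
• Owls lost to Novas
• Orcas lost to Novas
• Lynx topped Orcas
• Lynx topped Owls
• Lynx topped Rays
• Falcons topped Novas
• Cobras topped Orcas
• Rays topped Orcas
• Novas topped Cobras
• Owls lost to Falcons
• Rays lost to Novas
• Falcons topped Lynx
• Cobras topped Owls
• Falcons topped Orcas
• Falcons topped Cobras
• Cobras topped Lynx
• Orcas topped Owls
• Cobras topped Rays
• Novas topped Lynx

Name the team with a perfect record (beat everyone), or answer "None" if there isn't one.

Falcons

Falcons has 6 wins out of 6 opponents — a perfect record.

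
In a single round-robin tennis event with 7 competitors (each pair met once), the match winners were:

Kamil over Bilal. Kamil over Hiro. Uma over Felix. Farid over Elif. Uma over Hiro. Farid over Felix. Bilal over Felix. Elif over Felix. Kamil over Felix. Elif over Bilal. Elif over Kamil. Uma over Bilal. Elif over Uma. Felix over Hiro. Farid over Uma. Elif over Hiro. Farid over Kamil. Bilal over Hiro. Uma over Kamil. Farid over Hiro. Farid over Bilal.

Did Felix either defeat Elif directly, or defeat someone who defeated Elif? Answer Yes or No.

No

Felix did not beat Elif directly.
Felix beat Hiro, but each of them lost to Elif. No two-step path.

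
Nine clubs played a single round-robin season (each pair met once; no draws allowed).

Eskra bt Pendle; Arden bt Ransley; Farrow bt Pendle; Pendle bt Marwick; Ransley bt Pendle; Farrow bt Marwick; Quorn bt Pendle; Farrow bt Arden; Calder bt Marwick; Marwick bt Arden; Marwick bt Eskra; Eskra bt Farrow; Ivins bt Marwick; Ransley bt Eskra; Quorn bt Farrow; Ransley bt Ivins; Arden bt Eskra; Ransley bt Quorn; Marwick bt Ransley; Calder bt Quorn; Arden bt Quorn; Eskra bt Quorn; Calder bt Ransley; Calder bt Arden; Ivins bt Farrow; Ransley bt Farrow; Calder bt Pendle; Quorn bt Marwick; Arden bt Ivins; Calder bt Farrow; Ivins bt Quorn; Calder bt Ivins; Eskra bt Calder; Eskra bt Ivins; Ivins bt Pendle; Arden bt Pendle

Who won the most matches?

Calder

Win totals: Calder 7, Quorn 3, Ransley 5, Marwick 3, Eskra 5, Arden 5, Ivins 4, Pendle 1, Farrow 3.
Calder leads with 7 wins (next highest: 5).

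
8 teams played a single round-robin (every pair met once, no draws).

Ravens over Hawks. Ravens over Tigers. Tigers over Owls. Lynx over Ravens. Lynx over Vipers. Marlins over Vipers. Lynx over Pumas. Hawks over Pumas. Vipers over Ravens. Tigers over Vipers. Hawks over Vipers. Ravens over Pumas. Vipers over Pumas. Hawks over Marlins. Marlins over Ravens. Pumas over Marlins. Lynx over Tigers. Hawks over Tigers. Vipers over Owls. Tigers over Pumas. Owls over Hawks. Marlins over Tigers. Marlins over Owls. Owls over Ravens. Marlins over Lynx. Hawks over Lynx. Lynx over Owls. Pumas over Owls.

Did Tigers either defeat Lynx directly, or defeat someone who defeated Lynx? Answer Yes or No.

No

Tigers did not beat Lynx directly.
Tigers beat Vipers, Owls, Pumas, but each of them lost to Lynx. No two-step path.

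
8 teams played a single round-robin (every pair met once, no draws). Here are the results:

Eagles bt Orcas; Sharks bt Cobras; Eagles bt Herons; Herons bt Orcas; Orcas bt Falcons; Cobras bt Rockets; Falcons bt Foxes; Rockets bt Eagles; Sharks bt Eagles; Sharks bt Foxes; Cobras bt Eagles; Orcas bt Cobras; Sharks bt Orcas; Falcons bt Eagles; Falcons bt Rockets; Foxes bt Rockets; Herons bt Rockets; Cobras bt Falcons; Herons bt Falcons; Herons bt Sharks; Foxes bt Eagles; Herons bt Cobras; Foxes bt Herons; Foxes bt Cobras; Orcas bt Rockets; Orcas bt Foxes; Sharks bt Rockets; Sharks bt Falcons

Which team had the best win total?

Win totals: Cobras 3, Orcas 4, Herons 5, Foxes 4, Falcons 3, Eagles 2, Sharks 6, Rockets 1.
Sharks leads with 6 wins (next highest: 5).

Sharks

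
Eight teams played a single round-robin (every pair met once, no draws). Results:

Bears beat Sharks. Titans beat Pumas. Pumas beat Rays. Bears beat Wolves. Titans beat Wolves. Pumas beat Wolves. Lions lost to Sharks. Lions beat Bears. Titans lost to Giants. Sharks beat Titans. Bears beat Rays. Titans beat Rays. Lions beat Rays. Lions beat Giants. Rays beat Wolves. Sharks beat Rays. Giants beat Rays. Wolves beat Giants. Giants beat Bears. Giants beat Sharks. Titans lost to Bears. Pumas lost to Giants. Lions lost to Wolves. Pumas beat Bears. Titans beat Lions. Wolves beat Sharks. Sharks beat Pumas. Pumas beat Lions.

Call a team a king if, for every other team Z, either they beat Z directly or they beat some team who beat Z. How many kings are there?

7

Wolves reaches everyone (king).
Titans reaches everyone (king).
Bears reaches everyone (king).
Lions reaches everyone (king).
Giants reaches everyone (king).
Pumas reaches everyone (king).
Rays cannot reach Titans, Bears, Pumas in two steps.
Sharks reaches everyone (king).
Kings: Wolves, Titans, Bears, Lions, Giants, Pumas, Sharks — 7.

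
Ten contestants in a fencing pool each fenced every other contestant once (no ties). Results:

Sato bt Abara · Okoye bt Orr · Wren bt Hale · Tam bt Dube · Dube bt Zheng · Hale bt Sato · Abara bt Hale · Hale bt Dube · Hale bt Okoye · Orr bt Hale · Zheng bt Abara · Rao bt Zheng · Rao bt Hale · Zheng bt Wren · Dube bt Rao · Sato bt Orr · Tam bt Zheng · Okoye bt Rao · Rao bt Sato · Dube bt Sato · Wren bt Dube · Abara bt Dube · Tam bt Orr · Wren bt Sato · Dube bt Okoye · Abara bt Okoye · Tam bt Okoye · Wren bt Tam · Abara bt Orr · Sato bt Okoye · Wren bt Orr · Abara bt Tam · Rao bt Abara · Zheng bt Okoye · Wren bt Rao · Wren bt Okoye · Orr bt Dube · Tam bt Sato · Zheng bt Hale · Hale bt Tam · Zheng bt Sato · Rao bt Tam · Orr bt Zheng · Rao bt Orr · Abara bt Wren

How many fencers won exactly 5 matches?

Win totals: Orr 3, Wren 7, Tam 5, Zheng 5, Okoye 2, Sato 3, Abara 6, Rao 6, Dube 4, Hale 4.
Exactly 5: Tam, Zheng — 2 fencers.

2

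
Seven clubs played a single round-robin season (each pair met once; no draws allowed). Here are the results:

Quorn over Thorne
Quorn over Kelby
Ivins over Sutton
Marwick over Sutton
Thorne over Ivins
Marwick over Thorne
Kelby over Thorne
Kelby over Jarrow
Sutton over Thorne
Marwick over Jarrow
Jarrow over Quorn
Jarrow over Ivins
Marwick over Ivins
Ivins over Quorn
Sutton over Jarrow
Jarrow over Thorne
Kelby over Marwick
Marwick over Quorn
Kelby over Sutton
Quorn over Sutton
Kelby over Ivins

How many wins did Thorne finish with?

1

Thorne's results: beat Ivins; lost to Sutton, Quorn, Jarrow, Kelby, Marwick.
That is 1 win.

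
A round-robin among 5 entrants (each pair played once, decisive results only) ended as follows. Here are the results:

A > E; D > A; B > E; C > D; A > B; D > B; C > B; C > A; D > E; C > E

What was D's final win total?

D's results: beat A, B, E; lost to C.
That is 3 wins.

3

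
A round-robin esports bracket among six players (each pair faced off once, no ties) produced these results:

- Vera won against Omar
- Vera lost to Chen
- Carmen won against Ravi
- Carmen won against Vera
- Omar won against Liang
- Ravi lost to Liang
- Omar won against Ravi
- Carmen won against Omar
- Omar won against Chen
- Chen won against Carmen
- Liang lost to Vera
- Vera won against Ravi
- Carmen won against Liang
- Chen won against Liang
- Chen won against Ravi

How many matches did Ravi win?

0

Ravi's results: beat no one; lost to Liang, Vera, Chen, Omar, Carmen.
That is 0 wins.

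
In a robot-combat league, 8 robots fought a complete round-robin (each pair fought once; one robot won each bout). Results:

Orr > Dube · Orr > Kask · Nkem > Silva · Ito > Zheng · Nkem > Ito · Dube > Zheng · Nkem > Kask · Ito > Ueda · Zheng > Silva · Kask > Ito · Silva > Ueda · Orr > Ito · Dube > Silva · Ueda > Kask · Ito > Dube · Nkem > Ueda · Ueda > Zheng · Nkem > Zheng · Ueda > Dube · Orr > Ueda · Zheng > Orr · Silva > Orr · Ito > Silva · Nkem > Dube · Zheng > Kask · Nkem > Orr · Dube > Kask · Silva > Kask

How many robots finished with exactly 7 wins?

1

Win totals: Kask 1, Ito 4, Zheng 3, Nkem 7, Orr 4, Silva 3, Dube 3, Ueda 3.
Exactly 7: Nkem — 1 robot.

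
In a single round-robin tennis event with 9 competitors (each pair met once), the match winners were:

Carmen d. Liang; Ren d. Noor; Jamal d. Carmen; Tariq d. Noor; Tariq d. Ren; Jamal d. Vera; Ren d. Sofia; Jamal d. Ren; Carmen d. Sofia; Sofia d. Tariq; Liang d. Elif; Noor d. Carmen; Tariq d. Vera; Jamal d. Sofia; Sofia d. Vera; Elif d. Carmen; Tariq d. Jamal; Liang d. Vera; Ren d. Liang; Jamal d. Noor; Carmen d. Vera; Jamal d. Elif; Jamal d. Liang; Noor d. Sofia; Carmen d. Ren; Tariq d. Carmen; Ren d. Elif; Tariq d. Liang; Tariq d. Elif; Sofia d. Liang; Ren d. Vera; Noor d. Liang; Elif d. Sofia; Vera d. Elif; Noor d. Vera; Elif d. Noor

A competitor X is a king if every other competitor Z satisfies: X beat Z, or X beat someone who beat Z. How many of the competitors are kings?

Liang cannot reach Tariq, Ren, Jamal in two steps.
Tariq reaches everyone (king).
Sofia reaches everyone (king).
Noor cannot reach Jamal in two steps.
Carmen cannot reach Jamal in two steps.
Ren cannot reach Jamal in two steps.
Elif cannot reach Jamal in two steps.
Jamal reaches everyone (king).
Vera cannot reach Liang, Tariq, Ren, Jamal in two steps.
Kings: Tariq, Sofia, Jamal — 3.

3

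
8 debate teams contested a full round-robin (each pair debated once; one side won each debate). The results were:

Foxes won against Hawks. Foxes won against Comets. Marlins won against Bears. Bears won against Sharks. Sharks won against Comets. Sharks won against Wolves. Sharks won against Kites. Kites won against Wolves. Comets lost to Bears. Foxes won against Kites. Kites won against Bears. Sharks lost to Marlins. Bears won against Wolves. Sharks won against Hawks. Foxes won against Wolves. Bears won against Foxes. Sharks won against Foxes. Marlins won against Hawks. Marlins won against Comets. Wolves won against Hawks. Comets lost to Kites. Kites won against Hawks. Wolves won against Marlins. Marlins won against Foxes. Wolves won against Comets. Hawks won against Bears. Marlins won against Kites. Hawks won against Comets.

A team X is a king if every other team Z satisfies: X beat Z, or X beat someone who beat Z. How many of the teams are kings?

5

Wolves reaches everyone (king).
Foxes cannot reach Sharks in two steps.
Hawks cannot reach Marlins, Kites in two steps.
Comets cannot reach Wolves, Foxes, Hawks, Bears, Marlins, Kites, Sharks in two steps.
Bears reaches everyone (king).
Marlins reaches everyone (king).
Kites reaches everyone (king).
Sharks reaches everyone (king).
Kings: Wolves, Bears, Marlins, Kites, Sharks — 5.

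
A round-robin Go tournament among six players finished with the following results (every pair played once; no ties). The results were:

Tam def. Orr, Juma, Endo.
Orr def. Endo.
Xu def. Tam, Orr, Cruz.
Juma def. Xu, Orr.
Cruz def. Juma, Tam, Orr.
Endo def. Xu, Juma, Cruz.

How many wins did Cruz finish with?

3

Cruz's results: beat Tam, Orr, Juma; lost to Xu, Endo.
That is 3 wins.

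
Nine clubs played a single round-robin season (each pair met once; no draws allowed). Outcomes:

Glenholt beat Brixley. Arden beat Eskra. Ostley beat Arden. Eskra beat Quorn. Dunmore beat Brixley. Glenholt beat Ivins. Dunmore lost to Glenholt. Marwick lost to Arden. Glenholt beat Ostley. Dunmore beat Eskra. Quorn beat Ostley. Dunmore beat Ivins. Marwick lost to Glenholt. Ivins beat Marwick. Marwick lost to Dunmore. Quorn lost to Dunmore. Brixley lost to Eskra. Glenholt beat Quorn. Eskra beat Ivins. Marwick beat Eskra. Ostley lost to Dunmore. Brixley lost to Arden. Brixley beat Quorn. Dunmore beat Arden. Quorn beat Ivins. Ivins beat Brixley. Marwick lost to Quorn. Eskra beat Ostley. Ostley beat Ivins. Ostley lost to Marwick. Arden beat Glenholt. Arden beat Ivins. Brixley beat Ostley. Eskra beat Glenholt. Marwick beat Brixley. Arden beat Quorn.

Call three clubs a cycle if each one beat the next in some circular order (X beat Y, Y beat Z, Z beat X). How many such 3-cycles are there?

14

Win totals: Eskra 5, Glenholt 6, Brixley 2, Marwick 3, Dunmore 7, Ostley 2, Ivins 2, Quorn 3, Arden 6.
A club with w wins dominates both others in C(w,2) triples; summing gives 10 + 15 + 1 + 3 + 21 + 1 + 1 + 3 + 15 = 70 transitive triples.
Total triples C(9,3) = 84, so cyclic triples = 84 − 70 = 14.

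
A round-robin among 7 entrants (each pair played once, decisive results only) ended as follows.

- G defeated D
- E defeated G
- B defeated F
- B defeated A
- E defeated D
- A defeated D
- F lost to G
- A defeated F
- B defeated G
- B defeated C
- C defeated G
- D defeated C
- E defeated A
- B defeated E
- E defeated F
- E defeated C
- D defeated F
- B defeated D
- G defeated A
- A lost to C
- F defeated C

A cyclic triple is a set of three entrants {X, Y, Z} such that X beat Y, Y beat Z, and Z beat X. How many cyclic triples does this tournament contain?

4

Win totals: A 2, B 6, C 2, D 2, E 5, F 1, G 3.
An entrant with w wins dominates both others in C(w,2) triples; summing gives 1 + 15 + 1 + 1 + 10 + 0 + 3 = 31 transitive triples.
Total triples C(7,3) = 35, so cyclic triples = 35 − 31 = 4.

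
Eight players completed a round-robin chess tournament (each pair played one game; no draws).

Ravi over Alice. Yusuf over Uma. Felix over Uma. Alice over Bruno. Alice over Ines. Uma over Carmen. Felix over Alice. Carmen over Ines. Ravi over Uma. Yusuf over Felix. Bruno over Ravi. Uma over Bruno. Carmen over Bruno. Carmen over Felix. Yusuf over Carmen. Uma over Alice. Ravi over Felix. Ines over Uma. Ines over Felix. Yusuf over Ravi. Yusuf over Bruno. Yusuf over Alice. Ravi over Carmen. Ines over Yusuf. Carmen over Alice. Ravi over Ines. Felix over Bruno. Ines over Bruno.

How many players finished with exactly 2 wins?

1

Win totals: Ravi 5, Bruno 1, Uma 3, Carmen 4, Yusuf 6, Felix 3, Alice 2, Ines 4.
Exactly 2: Alice — 1 player.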